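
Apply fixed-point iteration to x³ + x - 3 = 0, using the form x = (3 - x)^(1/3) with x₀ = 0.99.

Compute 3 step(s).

Equation: x³ + x - 3 = 0
Fixed-point form: x = (3 - x)^(1/3)
x₀ = 0.99

x_1 = g(0.990000) = 1.262017
x_2 = g(1.262017) = 1.202306
x_3 = g(1.202306) = 1.215921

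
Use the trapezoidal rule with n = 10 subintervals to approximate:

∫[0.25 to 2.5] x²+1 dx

f(x) = x²+1
a = 0.25, b = 2.5, n = 10
h = (b - a)/n = 0.225000

Trapezoidal rule: (h/2)[f(x₀) + 2f(x₁) + 2f(x₂) + ... + f(xₙ)]

x_0 = 0.2500, f(x_0) = 1.062500, coefficient = 1
x_1 = 0.4750, f(x_1) = 1.225625, coefficient = 2
x_2 = 0.7000, f(x_2) = 1.490000, coefficient = 2
x_3 = 0.9250, f(x_3) = 1.855625, coefficient = 2
x_4 = 1.1500, f(x_4) = 2.322500, coefficient = 2
x_5 = 1.3750, f(x_5) = 2.890625, coefficient = 2
x_6 = 1.6000, f(x_6) = 3.560000, coefficient = 2
x_7 = 1.8250, f(x_7) = 4.330625, coefficient = 2
x_8 = 2.0500, f(x_8) = 5.202500, coefficient = 2
x_9 = 2.2750, f(x_9) = 6.175625, coefficient = 2
x_10 = 2.5000, f(x_10) = 7.250000, coefficient = 1

I ≈ (0.225000/2) × 66.418750 = 7.472109
Exact value: 7.453125
Error: 0.018984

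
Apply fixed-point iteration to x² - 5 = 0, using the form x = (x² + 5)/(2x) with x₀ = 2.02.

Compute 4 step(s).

Equation: x² - 5 = 0
Fixed-point form: x = (x² + 5)/(2x)
x₀ = 2.02

x_1 = g(2.020000) = 2.247624
x_2 = g(2.247624) = 2.236098
x_3 = g(2.236098) = 2.236068
x_4 = g(2.236068) = 2.236068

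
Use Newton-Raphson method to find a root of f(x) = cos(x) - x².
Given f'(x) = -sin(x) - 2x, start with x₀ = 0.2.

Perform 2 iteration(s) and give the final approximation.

f(x) = cos(x) - x²
f'(x) = -sin(x) - 2x
x₀ = 0.2

Newton-Raphson formula: x_{n+1} = x_n - f(x_n)/f'(x_n)

Iteration 1:
  f(0.200000) = 0.940067
  f'(0.200000) = -0.598669
  x_1 = 0.200000 - 0.940067/(-0.598669) = 1.770260
Iteration 2:
  f(1.770260) = -3.331965
  f'(1.770260) = -4.520693
  x_2 = 1.770260 - (-3.331965)/(-4.520693) = 1.033213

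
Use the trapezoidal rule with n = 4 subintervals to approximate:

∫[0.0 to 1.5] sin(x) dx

f(x) = sin(x)
a = 0.0, b = 1.5, n = 4
h = (b - a)/n = 0.375000

Trapezoidal rule: (h/2)[f(x₀) + 2f(x₁) + 2f(x₂) + ... + f(xₙ)]

x_0 = 0.0000, f(x_0) = 0.000000, coefficient = 1
x_1 = 0.3750, f(x_1) = 0.366273, coefficient = 2
x_2 = 0.7500, f(x_2) = 0.681639, coefficient = 2
x_3 = 1.1250, f(x_3) = 0.902268, coefficient = 2
x_4 = 1.5000, f(x_4) = 0.997495, coefficient = 1

I ≈ (0.375000/2) × 4.897853 = 0.918347
Exact value: 0.929263
Error: 0.010915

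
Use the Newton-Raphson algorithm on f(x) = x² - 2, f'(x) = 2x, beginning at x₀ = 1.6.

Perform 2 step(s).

f(x) = x² - 2
f'(x) = 2x
x₀ = 1.6

Newton-Raphson formula: x_{n+1} = x_n - f(x_n)/f'(x_n)

Iteration 1:
  f(1.600000) = 0.560000
  f'(1.600000) = 3.200000
  x_1 = 1.600000 - 0.560000/3.200000 = 1.425000
Iteration 2:
  f(1.425000) = 0.030625
  f'(1.425000) = 2.850000
  x_2 = 1.425000 - 0.030625/2.850000 = 1.414254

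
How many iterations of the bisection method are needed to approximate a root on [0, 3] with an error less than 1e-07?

We need (b-a)/2^n ≤ 1e-07
(3 - 0)/2^n ≤ 1e-07
3/2^n ≤ 1e-07
2^n ≥ 30000000
n ≥ log₂(30000000) = 24.84
n ≥ 25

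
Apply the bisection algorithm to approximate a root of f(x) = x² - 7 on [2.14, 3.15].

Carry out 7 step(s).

f(x) = x² - 7
Initial interval: [2.14, 3.15]

Iteration 1:
  c_1 = (2.140000 + 3.150000)/2 = 2.645000
  f(c_1) = f(2.645000) = -0.003975
  f(a) × f(c) ≥ 0, new interval: [2.645000, 3.150000]
Iteration 2:
  c_2 = (2.645000 + 3.150000)/2 = 2.897500
  f(c_2) = f(2.897500) = 1.395506
  f(a) × f(c) < 0, new interval: [2.645000, 2.897500]
Iteration 3:
  c_3 = (2.645000 + 2.897500)/2 = 2.771250
  f(c_3) = f(2.771250) = 0.679827
  f(a) × f(c) < 0, new interval: [2.645000, 2.771250]
Iteration 4:
  c_4 = (2.645000 + 2.771250)/2 = 2.708125
  f(c_4) = f(2.708125) = 0.333941
  f(a) × f(c) < 0, new interval: [2.645000, 2.708125]
Iteration 5:
  c_5 = (2.645000 + 2.708125)/2 = 2.676563
  f(c_5) = f(2.676563) = 0.163987
  f(a) × f(c) < 0, new interval: [2.645000, 2.676563]
Iteration 6:
  c_6 = (2.645000 + 2.676563)/2 = 2.660781
  f(c_6) = f(2.660781) = 0.079757
  f(a) × f(c) < 0, new interval: [2.645000, 2.660781]
Iteration 7:
  c_7 = (2.645000 + 2.660781)/2 = 2.652891
  f(c_7) = f(2.652891) = 0.037829
  f(a) × f(c) < 0, new interval: [2.645000, 2.652891]

After 7 iteration(s), the approximation is c_7 = 2.652891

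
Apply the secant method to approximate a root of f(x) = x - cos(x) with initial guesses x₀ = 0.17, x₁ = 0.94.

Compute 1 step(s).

f(x) = x - cos(x)
x₀ = 0.17, x₁ = 0.94

Secant formula: x_{n+1} = x_n - f(x_n)(x_n - x_{n-1})/(f(x_n) - f(x_{n-1}))

Iteration 1:
  f(0.170000) = -0.815585
  f(0.940000) = 0.350212
  x_2 = 0.940000 - 0.350212×(0.940000 - 0.170000)/(0.350212 - (-0.815585))
       = 0.708688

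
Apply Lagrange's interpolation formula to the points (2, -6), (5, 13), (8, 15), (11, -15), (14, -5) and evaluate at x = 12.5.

Lagrange interpolation formula:
P(x) = Σ yᵢ × Lᵢ(x)
where Lᵢ(x) = Π_{j≠i} (x - xⱼ)/(xᵢ - xⱼ)

L_0(12.5) = (12.5 - 5)/(2 - 5) × (12.5 - 8)/(2 - 8) × (12.5 - 11)/(2 - 11) × (12.5 - 14)/(2 - 14) = -0.039062
L_1(12.5) = (12.5 - 2)/(5 - 2) × (12.5 - 8)/(5 - 8) × (12.5 - 11)/(5 - 11) × (12.5 - 14)/(5 - 14) = 0.218750
L_2(12.5) = (12.5 - 2)/(8 - 2) × (12.5 - 5)/(8 - 5) × (12.5 - 11)/(8 - 11) × (12.5 - 14)/(8 - 14) = -0.546875
L_3(12.5) = (12.5 - 2)/(11 - 2) × (12.5 - 5)/(11 - 5) × (12.5 - 8)/(11 - 8) × (12.5 - 14)/(11 - 14) = 1.093750
L_4(12.5) = (12.5 - 2)/(14 - 2) × (12.5 - 5)/(14 - 5) × (12.5 - 8)/(14 - 8) × (12.5 - 11)/(14 - 11) = 0.273438

P(12.5) = (-6)×L_0(12.5) + 13×L_1(12.5) + 15×L_2(12.5) + (-15)×L_3(12.5) + (-5)×L_4(12.5)
P(12.5) = -22.898438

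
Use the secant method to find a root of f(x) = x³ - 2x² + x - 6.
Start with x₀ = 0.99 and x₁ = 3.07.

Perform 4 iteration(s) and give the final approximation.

f(x) = x³ - 2x² + x - 6
x₀ = 0.99, x₁ = 3.07

Secant formula: x_{n+1} = x_n - f(x_n)(x_n - x_{n-1})/(f(x_n) - f(x_{n-1}))

Iteration 1:
  f(0.990000) = -5.999901
  f(3.070000) = 7.154643
  x_2 = 3.070000 - 7.154643×(3.070000 - 0.990000)/(7.154643 - (-5.999901))
       = 1.938706
Iteration 2:
  f(3.070000) = 7.154643
  f(1.938706) = -4.291673
  x_3 = 1.938706 - (-4.291673)×(1.938706 - 3.070000)/(-4.291673 - 7.154643)
       = 2.362872
Iteration 3:
  f(1.938706) = -4.291673
  f(2.362872) = -1.611150
  x_4 = 2.362872 - (-1.611150)×(2.362872 - 1.938706)/(-1.611150 - (-4.291673))
       = 2.617821
Iteration 4:
  f(2.362872) = -1.611150
  f(2.617821) = 0.851743
  x_5 = 2.617821 - 0.851743×(2.617821 - 2.362872)/(0.851743 - (-1.611150))
       = 2.529652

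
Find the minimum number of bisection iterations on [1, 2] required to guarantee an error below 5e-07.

We need (b-a)/2^n ≤ 5e-07
(2 - 1)/2^n ≤ 5e-07
1/2^n ≤ 5e-07
2^n ≥ 2000000
n ≥ log₂(2000000) = 20.93
n ≥ 21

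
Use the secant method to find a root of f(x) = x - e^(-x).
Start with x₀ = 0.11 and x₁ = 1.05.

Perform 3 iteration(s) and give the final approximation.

f(x) = x - e^(-x)
x₀ = 0.11, x₁ = 1.05

Secant formula: x_{n+1} = x_n - f(x_n)(x_n - x_{n-1})/(f(x_n) - f(x_{n-1}))

Iteration 1:
  f(0.110000) = -0.785834
  f(1.050000) = 0.700062
  x_2 = 1.050000 - 0.700062×(1.050000 - 0.110000)/(0.700062 - (-0.785834))
       = 0.607130
Iteration 2:
  f(1.050000) = 0.700062
  f(0.607130) = 0.062218
  x_3 = 0.607130 - 0.062218×(0.607130 - 1.050000)/(0.062218 - 0.700062)
       = 0.563931
Iteration 3:
  f(0.607130) = 0.062218
  f(0.563931) = -0.005037
  x_4 = 0.563931 - (-0.005037)×(0.563931 - 0.607130)/(-0.005037 - 0.062218)
       = 0.567166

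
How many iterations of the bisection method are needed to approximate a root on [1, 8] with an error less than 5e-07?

We need (b-a)/2^n ≤ 5e-07
(8 - 1)/2^n ≤ 5e-07
7/2^n ≤ 5e-07
2^n ≥ 14000000
n ≥ log₂(14000000) = 23.74
n ≥ 24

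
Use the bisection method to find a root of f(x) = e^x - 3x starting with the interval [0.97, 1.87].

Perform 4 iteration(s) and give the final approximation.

f(x) = e^x - 3x
Initial interval: [0.97, 1.87]

Iteration 1:
  c_1 = (0.970000 + 1.870000)/2 = 1.420000
  f(c_1) = f(1.420000) = -0.122880
  f(a) × f(c) ≥ 0, new interval: [1.420000, 1.870000]
Iteration 2:
  c_2 = (1.420000 + 1.870000)/2 = 1.645000
  f(c_2) = f(1.645000) = 0.246010
  f(a) × f(c) < 0, new interval: [1.420000, 1.645000]
Iteration 3:
  c_3 = (1.420000 + 1.645000)/2 = 1.532500
  f(c_3) = f(1.532500) = 0.032237
  f(a) × f(c) < 0, new interval: [1.420000, 1.532500]
Iteration 4:
  c_4 = (1.420000 + 1.532500)/2 = 1.476250
  f(c_4) = f(1.476250) = -0.052247
  f(a) × f(c) ≥ 0, new interval: [1.476250, 1.532500]

After 4 iteration(s), the approximation is c_4 = 1.476250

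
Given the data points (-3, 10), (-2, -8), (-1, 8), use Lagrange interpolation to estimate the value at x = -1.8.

Lagrange interpolation formula:
P(x) = Σ yᵢ × Lᵢ(x)
where Lᵢ(x) = Π_{j≠i} (x - xⱼ)/(xᵢ - xⱼ)

L_0(-1.8) = (-1.8 - (-2))/(-3 - (-2)) × (-1.8 - (-1))/(-3 - (-1)) = -0.080000
L_1(-1.8) = (-1.8 - (-3))/(-2 - (-3)) × (-1.8 - (-1))/(-2 - (-1)) = 0.960000
L_2(-1.8) = (-1.8 - (-3))/(-1 - (-3)) × (-1.8 - (-2))/(-1 - (-2)) = 0.120000

P(-1.8) = 10×L_0(-1.8) + (-8)×L_1(-1.8) + 8×L_2(-1.8)
P(-1.8) = -7.520000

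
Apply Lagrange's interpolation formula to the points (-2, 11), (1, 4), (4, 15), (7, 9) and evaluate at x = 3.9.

Lagrange interpolation formula:
P(x) = Σ yᵢ × Lᵢ(x)
where Lᵢ(x) = Π_{j≠i} (x - xⱼ)/(xᵢ - xⱼ)

L_0(3.9) = (3.9 - 1)/(-2 - 1) × (3.9 - 4)/(-2 - 4) × (3.9 - 7)/(-2 - 7) = -0.005549
L_1(3.9) = (3.9 - (-2))/(1 - (-2)) × (3.9 - 4)/(1 - 4) × (3.9 - 7)/(1 - 7) = 0.033870
L_2(3.9) = (3.9 - (-2))/(4 - (-2)) × (3.9 - 1)/(4 - 1) × (3.9 - 7)/(4 - 7) = 0.982241
L_3(3.9) = (3.9 - (-2))/(7 - (-2)) × (3.9 - 1)/(7 - 1) × (3.9 - 4)/(7 - 4) = -0.010562

P(3.9) = 11×L_0(3.9) + 4×L_1(3.9) + 15×L_2(3.9) + 9×L_3(3.9)
P(3.9) = 14.712994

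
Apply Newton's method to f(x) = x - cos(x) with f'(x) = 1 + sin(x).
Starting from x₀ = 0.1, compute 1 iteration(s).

f(x) = x - cos(x)
f'(x) = 1 + sin(x)
x₀ = 0.1

Newton-Raphson formula: x_{n+1} = x_n - f(x_n)/f'(x_n)

Iteration 1:
  f(0.100000) = -0.895004
  f'(0.100000) = 1.099833
  x_1 = 0.100000 - (-0.895004)/1.099833 = 0.913763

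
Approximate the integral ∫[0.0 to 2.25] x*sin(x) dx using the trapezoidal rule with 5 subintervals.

f(x) = x*sin(x)
a = 0.0, b = 2.25, n = 5
h = (b - a)/n = 0.450000

Trapezoidal rule: (h/2)[f(x₀) + 2f(x₁) + 2f(x₂) + ... + f(xₙ)]

x_0 = 0.0000, f(x_0) = 0.000000, coefficient = 1
x_1 = 0.4500, f(x_1) = 0.195734, coefficient = 2
x_2 = 0.9000, f(x_2) = 0.704994, coefficient = 2
x_3 = 1.3500, f(x_3) = 1.317227, coefficient = 2
x_4 = 1.8000, f(x_4) = 1.752926, coefficient = 2
x_5 = 2.2500, f(x_5) = 1.750665, coefficient = 1

I ≈ (0.450000/2) × 9.692427 = 2.180796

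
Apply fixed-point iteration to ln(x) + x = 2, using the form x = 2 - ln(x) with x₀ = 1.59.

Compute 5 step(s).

Equation: ln(x) + x = 2
Fixed-point form: x = 2 - ln(x)
x₀ = 1.59

x_1 = g(1.590000) = 1.536266
x_2 = g(1.536266) = 1.570645
x_3 = g(1.570645) = 1.548514
x_4 = g(1.548514) = 1.562705
x_5 = g(1.562705) = 1.553582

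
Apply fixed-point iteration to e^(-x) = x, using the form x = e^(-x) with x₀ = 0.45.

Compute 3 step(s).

Equation: e^(-x) = x
Fixed-point form: x = e^(-x)
x₀ = 0.45

x_1 = g(0.450000) = 0.637628
x_2 = g(0.637628) = 0.528545
x_3 = g(0.528545) = 0.589462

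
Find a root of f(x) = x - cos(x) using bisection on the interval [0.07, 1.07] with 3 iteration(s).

f(x) = x - cos(x)
Initial interval: [0.07, 1.07]

Iteration 1:
  c_1 = (0.070000 + 1.070000)/2 = 0.570000
  f(c_1) = f(0.570000) = -0.271901
  f(a) × f(c) ≥ 0, new interval: [0.570000, 1.070000]
Iteration 2:
  c_2 = (0.570000 + 1.070000)/2 = 0.820000
  f(c_2) = f(0.820000) = 0.137779
  f(a) × f(c) < 0, new interval: [0.570000, 0.820000]
Iteration 3:
  c_3 = (0.570000 + 0.820000)/2 = 0.695000
  f(c_3) = f(0.695000) = -0.073054
  f(a) × f(c) ≥ 0, new interval: [0.695000, 0.820000]

After 3 iteration(s), the approximation is c_3 = 0.695000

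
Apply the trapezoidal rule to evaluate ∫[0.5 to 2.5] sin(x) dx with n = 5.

f(x) = sin(x)
a = 0.5, b = 2.5, n = 5
h = (b - a)/n = 0.400000

Trapezoidal rule: (h/2)[f(x₀) + 2f(x₁) + 2f(x₂) + ... + f(xₙ)]

x_0 = 0.5000, f(x_0) = 0.479426, coefficient = 1
x_1 = 0.9000, f(x_1) = 0.783327, coefficient = 2
x_2 = 1.3000, f(x_2) = 0.963558, coefficient = 2
x_3 = 1.7000, f(x_3) = 0.991665, coefficient = 2
x_4 = 2.1000, f(x_4) = 0.863209, coefficient = 2
x_5 = 2.5000, f(x_5) = 0.598472, coefficient = 1

I ≈ (0.400000/2) × 8.281416 = 1.656283
Exact value: 1.678726
Error: 0.022443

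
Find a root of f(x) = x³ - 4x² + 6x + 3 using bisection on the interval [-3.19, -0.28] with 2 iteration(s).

f(x) = x³ - 4x² + 6x + 3
Initial interval: [-3.19, -0.28]

Iteration 1:
  c_1 = (-3.190000 + (-0.280000))/2 = -1.735000
  f(c_1) = f(-1.735000) = -24.673640
  f(a) × f(c) ≥ 0, new interval: [-1.735000, -0.280000]
Iteration 2:
  c_2 = (-1.735000 + (-0.280000))/2 = -1.007500
  f(c_2) = f(-1.007500) = -8.127894
  f(a) × f(c) ≥ 0, new interval: [-1.007500, -0.280000]

After 2 iteration(s), the approximation is c_2 = -1.007500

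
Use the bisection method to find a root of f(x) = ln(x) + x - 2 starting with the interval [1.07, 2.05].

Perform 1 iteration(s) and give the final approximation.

f(x) = ln(x) + x - 2
Initial interval: [1.07, 2.05]

Iteration 1:
  c_1 = (1.070000 + 2.050000)/2 = 1.560000
  f(c_1) = f(1.560000) = 0.004686
  f(a) × f(c) < 0, new interval: [1.070000, 1.560000]

After 1 iteration(s), the approximation is c_1 = 1.560000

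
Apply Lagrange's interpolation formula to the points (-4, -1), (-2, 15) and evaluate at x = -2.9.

Lagrange interpolation formula:
P(x) = Σ yᵢ × Lᵢ(x)
where Lᵢ(x) = Π_{j≠i} (x - xⱼ)/(xᵢ - xⱼ)

L_0(-2.9) = (-2.9 - (-2))/(-4 - (-2)) = 0.450000
L_1(-2.9) = (-2.9 - (-4))/(-2 - (-4)) = 0.550000

P(-2.9) = (-1)×L_0(-2.9) + 15×L_1(-2.9)
P(-2.9) = 7.800000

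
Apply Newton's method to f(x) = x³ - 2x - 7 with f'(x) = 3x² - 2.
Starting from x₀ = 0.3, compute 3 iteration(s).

f(x) = x³ - 2x - 7
f'(x) = 3x² - 2
x₀ = 0.3

Newton-Raphson formula: x_{n+1} = x_n - f(x_n)/f'(x_n)

Iteration 1:
  f(0.300000) = -7.573000
  f'(0.300000) = -1.730000
  x_1 = 0.300000 - (-7.573000)/(-1.730000) = -4.077457
Iteration 2:
  f(-4.077457) = -66.635465
  f'(-4.077457) = 47.876958
  x_2 = -4.077457 - (-66.635465)/47.876958 = -2.685650
Iteration 3:
  f(-2.685650) = -20.999532
  f'(-2.685650) = 19.638149
  x_3 = -2.685650 - (-20.999532)/19.638149 = -1.616327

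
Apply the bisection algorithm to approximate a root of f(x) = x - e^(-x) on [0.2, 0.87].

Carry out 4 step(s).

f(x) = x - e^(-x)
Initial interval: [0.2, 0.87]

Iteration 1:
  c_1 = (0.200000 + 0.870000)/2 = 0.535000
  f(c_1) = f(0.535000) = -0.050669
  f(a) × f(c) ≥ 0, new interval: [0.535000, 0.870000]
Iteration 2:
  c_2 = (0.535000 + 0.870000)/2 = 0.702500
  f(c_2) = f(0.702500) = 0.207155
  f(a) × f(c) < 0, new interval: [0.535000, 0.702500]
Iteration 3:
  c_3 = (0.535000 + 0.702500)/2 = 0.618750
  f(c_3) = f(0.618750) = 0.080133
  f(a) × f(c) < 0, new interval: [0.535000, 0.618750]
Iteration 4:
  c_4 = (0.535000 + 0.618750)/2 = 0.576875
  f(c_4) = f(0.576875) = 0.015224
  f(a) × f(c) < 0, new interval: [0.535000, 0.576875]

After 4 iteration(s), the approximation is c_4 = 0.576875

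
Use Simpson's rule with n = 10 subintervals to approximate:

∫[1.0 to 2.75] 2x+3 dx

f(x) = 2x+3
a = 1.0, b = 2.75, n = 10
h = (b - a)/n = 0.175000

Simpson's rule: (h/3)[f(x₀) + 4f(x₁) + 2f(x₂) + ... + f(xₙ)]

x_0 = 1.0000, f(x_0) = 5.000000, coefficient = 1
x_1 = 1.1750, f(x_1) = 5.350000, coefficient = 4
x_2 = 1.3500, f(x_2) = 5.700000, coefficient = 2
x_3 = 1.5250, f(x_3) = 6.050000, coefficient = 4
x_4 = 1.7000, f(x_4) = 6.400000, coefficient = 2
x_5 = 1.8750, f(x_5) = 6.750000, coefficient = 4
x_6 = 2.0500, f(x_6) = 7.100000, coefficient = 2
x_7 = 2.2250, f(x_7) = 7.450000, coefficient = 4
x_8 = 2.4000, f(x_8) = 7.800000, coefficient = 2
x_9 = 2.5750, f(x_9) = 8.150000, coefficient = 4
x_10 = 2.7500, f(x_10) = 8.500000, coefficient = 1

I ≈ (0.175000/3) × 202.500000 = 11.812500
Exact value: 11.812500
Error: 0.000000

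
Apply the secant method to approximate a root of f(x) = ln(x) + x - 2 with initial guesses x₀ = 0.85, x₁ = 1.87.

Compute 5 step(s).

f(x) = ln(x) + x - 2
x₀ = 0.85, x₁ = 1.87

Secant formula: x_{n+1} = x_n - f(x_n)(x_n - x_{n-1})/(f(x_n) - f(x_{n-1}))

Iteration 1:
  f(0.850000) = -1.312519
  f(1.870000) = 0.495938
  x_2 = 1.870000 - 0.495938×(1.870000 - 0.850000)/(0.495938 - (-1.312519))
       = 1.590282
Iteration 2:
  f(1.870000) = 0.495938
  f(1.590282) = 0.054194
  x_3 = 1.590282 - 0.054194×(1.590282 - 1.870000)/(0.054194 - 0.495938)
       = 1.555966
Iteration 3:
  f(1.590282) = 0.054194
  f(1.555966) = -0.001937
  x_4 = 1.555966 - (-0.001937)×(1.555966 - 1.590282)/(-0.001937 - 0.054194)
       = 1.557150
Iteration 4:
  f(1.555966) = -0.001937
  f(1.557150) = 0.000008
  x_5 = 1.557150 - 0.000008×(1.557150 - 1.555966)/(0.000008 - (-0.001937))
       = 1.557146
Iteration 5:
  f(1.557150) = 0.000008
  f(1.557146) = 0.000000
  x_6 = 1.557146 - 0.000000×(1.557146 - 1.557150)/(0.000000 - 0.000008)
       = 1.557146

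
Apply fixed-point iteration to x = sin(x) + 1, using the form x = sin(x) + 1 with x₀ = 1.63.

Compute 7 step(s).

Equation: x = sin(x) + 1
Fixed-point form: x = sin(x) + 1
x₀ = 1.63

x_1 = g(1.630000) = 1.998248
x_2 = g(1.998248) = 1.910025
x_3 = g(1.910025) = 1.943012
x_4 = g(1.943012) = 1.931524
x_5 = g(1.931524) = 1.935640
x_6 = g(1.935640) = 1.934179
x_7 = g(1.934179) = 1.934700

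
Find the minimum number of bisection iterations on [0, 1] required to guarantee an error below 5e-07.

We need (b-a)/2^n ≤ 5e-07
(1 - 0)/2^n ≤ 5e-07
1/2^n ≤ 5e-07
2^n ≥ 2000000
n ≥ log₂(2000000) = 20.93
n ≥ 21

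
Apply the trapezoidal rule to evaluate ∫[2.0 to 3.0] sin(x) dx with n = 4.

f(x) = sin(x)
a = 2.0, b = 3.0, n = 4
h = (b - a)/n = 0.250000

Trapezoidal rule: (h/2)[f(x₀) + 2f(x₁) + 2f(x₂) + ... + f(xₙ)]

x_0 = 2.0000, f(x_0) = 0.909297, coefficient = 1
x_1 = 2.2500, f(x_1) = 0.778073, coefficient = 2
x_2 = 2.5000, f(x_2) = 0.598472, coefficient = 2
x_3 = 2.7500, f(x_3) = 0.381661, coefficient = 2
x_4 = 3.0000, f(x_4) = 0.141120, coefficient = 1

I ≈ (0.250000/2) × 4.566830 = 0.570854
Exact value: 0.573846
Error: 0.002992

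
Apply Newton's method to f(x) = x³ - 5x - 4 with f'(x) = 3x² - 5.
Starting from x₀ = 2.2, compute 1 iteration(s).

f(x) = x³ - 5x - 4
f'(x) = 3x² - 5
x₀ = 2.2

Newton-Raphson formula: x_{n+1} = x_n - f(x_n)/f'(x_n)

Iteration 1:
  f(2.200000) = -4.352000
  f'(2.200000) = 9.520000
  x_1 = 2.200000 - (-4.352000)/9.520000 = 2.657143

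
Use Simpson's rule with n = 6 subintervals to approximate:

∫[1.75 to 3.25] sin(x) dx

f(x) = sin(x)
a = 1.75, b = 3.25, n = 6
h = (b - a)/n = 0.250000

Simpson's rule: (h/3)[f(x₀) + 4f(x₁) + 2f(x₂) + ... + f(xₙ)]

x_0 = 1.7500, f(x_0) = 0.983986, coefficient = 1
x_1 = 2.0000, f(x_1) = 0.909297, coefficient = 4
x_2 = 2.2500, f(x_2) = 0.778073, coefficient = 2
x_3 = 2.5000, f(x_3) = 0.598472, coefficient = 4
x_4 = 2.7500, f(x_4) = 0.381661, coefficient = 2
x_5 = 3.0000, f(x_5) = 0.141120, coefficient = 4
x_6 = 3.2500, f(x_6) = -0.108195, coefficient = 1

I ≈ (0.250000/3) × 9.790818 = 0.815901
Exact value: 0.815884
Error: 0.000018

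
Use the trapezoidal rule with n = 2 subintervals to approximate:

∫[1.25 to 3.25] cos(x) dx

f(x) = cos(x)
a = 1.25, b = 3.25, n = 2
h = (b - a)/n = 1.000000

Trapezoidal rule: (h/2)[f(x₀) + 2f(x₁) + 2f(x₂) + ... + f(xₙ)]

x_0 = 1.2500, f(x_0) = 0.315322, coefficient = 1
x_1 = 2.2500, f(x_1) = -0.628174, coefficient = 2
x_2 = 3.2500, f(x_2) = -0.994130, coefficient = 1

I ≈ (1.000000/2) × -1.935155 = -0.967577
Exact value: -1.057180
Error: 0.089602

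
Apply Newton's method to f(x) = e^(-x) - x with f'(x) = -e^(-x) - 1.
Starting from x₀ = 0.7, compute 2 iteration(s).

f(x) = e^(-x) - x
f'(x) = -e^(-x) - 1
x₀ = 0.7

Newton-Raphson formula: x_{n+1} = x_n - f(x_n)/f'(x_n)

Iteration 1:
  f(0.700000) = -0.203415
  f'(0.700000) = -1.496585
  x_1 = 0.700000 - (-0.203415)/(-1.496585) = 0.564081
Iteration 2:
  f(0.564081) = 0.004802
  f'(0.564081) = -1.568883
  x_2 = 0.564081 - 0.004802/(-1.568883) = 0.567142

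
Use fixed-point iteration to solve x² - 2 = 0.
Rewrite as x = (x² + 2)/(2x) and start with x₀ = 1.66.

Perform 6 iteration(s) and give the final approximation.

Equation: x² - 2 = 0
Fixed-point form: x = (x² + 2)/(2x)
x₀ = 1.66

x_1 = g(1.660000) = 1.432410
x_2 = g(1.432410) = 1.414329
x_3 = g(1.414329) = 1.414214
x_4 = g(1.414214) = 1.414214
x_5 = g(1.414214) = 1.414214
x_6 = g(1.414214) = 1.414214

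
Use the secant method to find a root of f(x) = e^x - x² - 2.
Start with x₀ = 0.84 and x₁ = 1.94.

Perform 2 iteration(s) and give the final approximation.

f(x) = e^x - x² - 2
x₀ = 0.84, x₁ = 1.94

Secant formula: x_{n+1} = x_n - f(x_n)(x_n - x_{n-1})/(f(x_n) - f(x_{n-1}))

Iteration 1:
  f(0.840000) = -0.389233
  f(1.940000) = 1.195151
  x_2 = 1.940000 - 1.195151×(1.940000 - 0.840000)/(1.195151 - (-0.389233))
       = 1.110235
Iteration 2:
  f(1.940000) = 1.195151
  f(1.110235) = -0.197550
  x_3 = 1.110235 - (-0.197550)×(1.110235 - 1.940000)/(-0.197550 - 1.195151)
       = 1.227935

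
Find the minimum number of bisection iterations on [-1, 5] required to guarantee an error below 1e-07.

We need (b-a)/2^n ≤ 1e-07
(5 - (-1))/2^n ≤ 1e-07
6/2^n ≤ 1e-07
2^n ≥ 60000000
n ≥ log₂(60000000) = 25.84
n ≥ 26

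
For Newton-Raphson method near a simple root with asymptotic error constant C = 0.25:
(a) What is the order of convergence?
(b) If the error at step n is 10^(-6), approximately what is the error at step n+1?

(a) Newton-Raphson has quadratic (order 2) convergence near simple roots.
    This means |e_{n+1}| ≈ C|e_n|².

(b) With |e_n| = 10^(-6) and C = 0.25:
    |e_{n+1}| ≈ 0.25 × (10^(-6))² = 0.25 × 10^(-12)

(a) 2 (quadratic); (b) |e_{n+1}| ≈ 2.500e-13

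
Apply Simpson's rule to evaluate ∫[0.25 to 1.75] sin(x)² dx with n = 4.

f(x) = sin(x)²
a = 0.25, b = 1.75, n = 4
h = (b - a)/n = 0.375000

Simpson's rule: (h/3)[f(x₀) + 4f(x₁) + 2f(x₂) + ... + f(xₙ)]

x_0 = 0.2500, f(x_0) = 0.061209, coefficient = 1
x_1 = 0.6250, f(x_1) = 0.342339, coefficient = 4
x_2 = 1.0000, f(x_2) = 0.708073, coefficient = 2
x_3 = 1.3750, f(x_3) = 0.962151, coefficient = 4
x_4 = 1.7500, f(x_4) = 0.968228, coefficient = 1

I ≈ (0.375000/3) × 7.663544 = 0.957943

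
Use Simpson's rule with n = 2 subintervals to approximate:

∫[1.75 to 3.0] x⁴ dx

f(x) = x⁴
a = 1.75, b = 3.0, n = 2
h = (b - a)/n = 0.625000

Simpson's rule: (h/3)[f(x₀) + 4f(x₁) + 2f(x₂) + ... + f(xₙ)]

x_0 = 1.7500, f(x_0) = 9.378906, coefficient = 1
x_1 = 2.3750, f(x_1) = 31.816650, coefficient = 4
x_2 = 3.0000, f(x_2) = 81.000000, coefficient = 1

I ≈ (0.625000/3) × 217.645508 = 45.342814
Exact value: 45.317383
Error: 0.025431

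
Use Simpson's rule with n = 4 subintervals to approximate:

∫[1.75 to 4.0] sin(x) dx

f(x) = sin(x)
a = 1.75, b = 4.0, n = 4
h = (b - a)/n = 0.562500

Simpson's rule: (h/3)[f(x₀) + 4f(x₁) + 2f(x₂) + ... + f(xₙ)]

x_0 = 1.7500, f(x_0) = 0.983986, coefficient = 1
x_1 = 2.3125, f(x_1) = 0.737319, coefficient = 4
x_2 = 2.8750, f(x_2) = 0.263446, coefficient = 2
x_3 = 3.4375, f(x_3) = -0.291608, coefficient = 4
x_4 = 4.0000, f(x_4) = -0.756802, coefficient = 1

I ≈ (0.562500/3) × 2.536919 = 0.475672
Exact value: 0.475398
Error: 0.000275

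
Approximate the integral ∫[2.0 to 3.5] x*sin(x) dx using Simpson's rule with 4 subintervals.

f(x) = x*sin(x)
a = 2.0, b = 3.5, n = 4
h = (b - a)/n = 0.375000

Simpson's rule: (h/3)[f(x₀) + 4f(x₁) + 2f(x₂) + ... + f(xₙ)]

x_0 = 2.0000, f(x_0) = 1.818595, coefficient = 1
x_1 = 2.3750, f(x_1) = 1.647502, coefficient = 4
x_2 = 2.7500, f(x_2) = 1.049568, coefficient = 2
x_3 = 3.1250, f(x_3) = 0.051850, coefficient = 4
x_4 = 3.5000, f(x_4) = -1.227741, coefficient = 1

I ≈ (0.375000/3) × 9.487395 = 1.185924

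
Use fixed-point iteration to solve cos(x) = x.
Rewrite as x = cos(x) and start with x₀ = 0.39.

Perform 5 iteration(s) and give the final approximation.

Equation: cos(x) = x
Fixed-point form: x = cos(x)
x₀ = 0.39

x_1 = g(0.390000) = 0.924909
x_2 = g(0.924909) = 0.601907
x_3 = g(0.601907) = 0.824257
x_4 = g(0.824257) = 0.679102
x_5 = g(0.679102) = 0.778137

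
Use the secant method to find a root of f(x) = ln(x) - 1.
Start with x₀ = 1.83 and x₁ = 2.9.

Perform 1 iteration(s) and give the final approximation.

f(x) = ln(x) - 1
x₀ = 1.83, x₁ = 2.9

Secant formula: x_{n+1} = x_n - f(x_n)(x_n - x_{n-1})/(f(x_n) - f(x_{n-1}))

Iteration 1:
  f(1.830000) = -0.395684
  f(2.900000) = 0.064711
  x_2 = 2.900000 - 0.064711×(2.900000 - 1.830000)/(0.064711 - (-0.395684))
       = 2.749606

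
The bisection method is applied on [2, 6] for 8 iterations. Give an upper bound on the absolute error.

Bisection error bound: |error| ≤ (b-a)/2^n
|error| ≤ (6 - 2)/2^8 = 4/2^8
|error| ≤ 0.0156250000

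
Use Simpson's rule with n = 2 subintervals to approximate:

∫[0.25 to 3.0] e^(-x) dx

f(x) = e^(-x)
a = 0.25, b = 3.0, n = 2
h = (b - a)/n = 1.375000

Simpson's rule: (h/3)[f(x₀) + 4f(x₁) + 2f(x₂) + ... + f(xₙ)]

x_0 = 0.2500, f(x_0) = 0.778801, coefficient = 1
x_1 = 1.6250, f(x_1) = 0.196912, coefficient = 4
x_2 = 3.0000, f(x_2) = 0.049787, coefficient = 1

I ≈ (1.375000/3) × 1.616235 = 0.740774
Exact value: 0.729014
Error: 0.011760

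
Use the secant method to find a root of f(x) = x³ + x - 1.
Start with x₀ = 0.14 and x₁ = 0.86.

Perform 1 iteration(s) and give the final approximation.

f(x) = x³ + x - 1
x₀ = 0.14, x₁ = 0.86

Secant formula: x_{n+1} = x_n - f(x_n)(x_n - x_{n-1})/(f(x_n) - f(x_{n-1}))

Iteration 1:
  f(0.140000) = -0.857256
  f(0.860000) = 0.496056
  x_2 = 0.860000 - 0.496056×(0.860000 - 0.140000)/(0.496056 - (-0.857256))
       = 0.596084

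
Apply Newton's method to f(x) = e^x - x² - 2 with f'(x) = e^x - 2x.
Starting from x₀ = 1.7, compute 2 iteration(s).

f(x) = e^x - x² - 2
f'(x) = e^x - 2x
x₀ = 1.7

Newton-Raphson formula: x_{n+1} = x_n - f(x_n)/f'(x_n)

Iteration 1:
  f(1.700000) = 0.583947
  f'(1.700000) = 2.073947
  x_1 = 1.700000 - 0.583947/2.073947 = 1.418437
Iteration 2:
  f(1.418437) = 0.118695
  f'(1.418437) = 1.293785
  x_2 = 1.418437 - 0.118695/1.293785 = 1.326694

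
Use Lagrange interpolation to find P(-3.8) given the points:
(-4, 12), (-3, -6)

Lagrange interpolation formula:
P(x) = Σ yᵢ × Lᵢ(x)
where Lᵢ(x) = Π_{j≠i} (x - xⱼ)/(xᵢ - xⱼ)

L_0(-3.8) = (-3.8 - (-3))/(-4 - (-3)) = 0.800000
L_1(-3.8) = (-3.8 - (-4))/(-3 - (-4)) = 0.200000

P(-3.8) = 12×L_0(-3.8) + (-6)×L_1(-3.8)
P(-3.8) = 8.400000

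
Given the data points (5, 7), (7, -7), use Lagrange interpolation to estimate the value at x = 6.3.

Lagrange interpolation formula:
P(x) = Σ yᵢ × Lᵢ(x)
where Lᵢ(x) = Π_{j≠i} (x - xⱼ)/(xᵢ - xⱼ)

L_0(6.3) = (6.3 - 7)/(5 - 7) = 0.350000
L_1(6.3) = (6.3 - 5)/(7 - 5) = 0.650000

P(6.3) = 7×L_0(6.3) + (-7)×L_1(6.3)
P(6.3) = -2.100000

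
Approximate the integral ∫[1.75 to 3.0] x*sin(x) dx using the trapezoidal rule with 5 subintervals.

f(x) = x*sin(x)
a = 1.75, b = 3.0, n = 5
h = (b - a)/n = 0.250000

Trapezoidal rule: (h/2)[f(x₀) + 2f(x₁) + 2f(x₂) + ... + f(xₙ)]

x_0 = 1.7500, f(x_0) = 1.721975, coefficient = 1
x_1 = 2.0000, f(x_1) = 1.818595, coefficient = 2
x_2 = 2.2500, f(x_2) = 1.750665, coefficient = 2
x_3 = 2.5000, f(x_3) = 1.496180, coefficient = 2
x_4 = 2.7500, f(x_4) = 1.049568, coefficient = 2
x_5 = 3.0000, f(x_5) = 0.423360, coefficient = 1

I ≈ (0.250000/2) × 14.375351 = 1.796919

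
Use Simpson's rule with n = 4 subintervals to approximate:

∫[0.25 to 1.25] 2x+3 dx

f(x) = 2x+3
a = 0.25, b = 1.25, n = 4
h = (b - a)/n = 0.250000

Simpson's rule: (h/3)[f(x₀) + 4f(x₁) + 2f(x₂) + ... + f(xₙ)]

x_0 = 0.2500, f(x_0) = 3.500000, coefficient = 1
x_1 = 0.5000, f(x_1) = 4.000000, coefficient = 4
x_2 = 0.7500, f(x_2) = 4.500000, coefficient = 2
x_3 = 1.0000, f(x_3) = 5.000000, coefficient = 4
x_4 = 1.2500, f(x_4) = 5.500000, coefficient = 1

I ≈ (0.250000/3) × 54.000000 = 4.500000
Exact value: 4.500000
Error: 0.000000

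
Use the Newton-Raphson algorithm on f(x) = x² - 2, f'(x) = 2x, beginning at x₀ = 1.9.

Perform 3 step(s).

f(x) = x² - 2
f'(x) = 2x
x₀ = 1.9

Newton-Raphson formula: x_{n+1} = x_n - f(x_n)/f'(x_n)

Iteration 1:
  f(1.900000) = 1.610000
  f'(1.900000) = 3.800000
  x_1 = 1.900000 - 1.610000/3.800000 = 1.476316
Iteration 2:
  f(1.476316) = 0.179508
  f'(1.476316) = 2.952632
  x_2 = 1.476316 - 0.179508/2.952632 = 1.415520
Iteration 3:
  f(1.415520) = 0.003696
  f'(1.415520) = 2.831039
  x_3 = 1.415520 - 0.003696/2.831039 = 1.414214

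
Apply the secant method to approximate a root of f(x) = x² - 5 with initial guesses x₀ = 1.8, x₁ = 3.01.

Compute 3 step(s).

f(x) = x² - 5
x₀ = 1.8, x₁ = 3.01

Secant formula: x_{n+1} = x_n - f(x_n)(x_n - x_{n-1})/(f(x_n) - f(x_{n-1}))

Iteration 1:
  f(1.800000) = -1.760000
  f(3.010000) = 4.060100
  x_2 = 3.010000 - 4.060100×(3.010000 - 1.800000)/(4.060100 - (-1.760000))
       = 2.165904
Iteration 2:
  f(3.010000) = 4.060100
  f(2.165904) = -0.308858
  x_3 = 2.165904 - (-0.308858)×(2.165904 - 3.010000)/(-0.308858 - 4.060100)
       = 2.225577
Iteration 3:
  f(2.165904) = -0.308858
  f(2.225577) = -0.046808
  x_4 = 2.225577 - (-0.046808)×(2.225577 - 2.165904)/(-0.046808 - (-0.308858))
       = 2.236236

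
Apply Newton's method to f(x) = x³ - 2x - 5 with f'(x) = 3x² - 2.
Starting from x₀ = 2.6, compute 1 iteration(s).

f(x) = x³ - 2x - 5
f'(x) = 3x² - 2
x₀ = 2.6

Newton-Raphson formula: x_{n+1} = x_n - f(x_n)/f'(x_n)

Iteration 1:
  f(2.600000) = 7.376000
  f'(2.600000) = 18.280000
  x_1 = 2.600000 - 7.376000/18.280000 = 2.196499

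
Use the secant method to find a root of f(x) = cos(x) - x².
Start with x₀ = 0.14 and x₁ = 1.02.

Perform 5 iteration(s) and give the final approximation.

f(x) = cos(x) - x²
x₀ = 0.14, x₁ = 1.02

Secant formula: x_{n+1} = x_n - f(x_n)(x_n - x_{n-1})/(f(x_n) - f(x_{n-1}))

Iteration 1:
  f(0.140000) = 0.970616
  f(1.020000) = -0.517034
  x_2 = 1.020000 - (-0.517034)×(1.020000 - 0.140000)/(-0.517034 - 0.970616)
       = 0.714155
Iteration 2:
  f(1.020000) = -0.517034
  f(0.714155) = 0.245629
  x_3 = 0.714155 - 0.245629×(0.714155 - 1.020000)/(0.245629 - (-0.517034))
       = 0.812658
Iteration 3:
  f(0.714155) = 0.245629
  f(0.812658) = 0.027158
  x_4 = 0.812658 - 0.027158×(0.812658 - 0.714155)/(0.027158 - 0.245629)
       = 0.824903
Iteration 4:
  f(0.812658) = 0.027158
  f(0.824903) = -0.001836
  x_5 = 0.824903 - (-0.001836)×(0.824903 - 0.812658)/(-0.001836 - 0.027158)
       = 0.824127
Iteration 5:
  f(0.824903) = -0.001836
  f(0.824127) = 0.000012
  x_6 = 0.824127 - 0.000012×(0.824127 - 0.824903)/(0.000012 - (-0.001836))
       = 0.824132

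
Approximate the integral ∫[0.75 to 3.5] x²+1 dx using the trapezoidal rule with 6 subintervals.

f(x) = x²+1
a = 0.75, b = 3.5, n = 6
h = (b - a)/n = 0.458333

Trapezoidal rule: (h/2)[f(x₀) + 2f(x₁) + 2f(x₂) + ... + f(xₙ)]

x_0 = 0.7500, f(x_0) = 1.562500, coefficient = 1
x_1 = 1.2083, f(x_1) = 2.460069, coefficient = 2
x_2 = 1.6667, f(x_2) = 3.777778, coefficient = 2
x_3 = 2.1250, f(x_3) = 5.515625, coefficient = 2
x_4 = 2.5833, f(x_4) = 7.673611, coefficient = 2
x_5 = 3.0417, f(x_5) = 10.251736, coefficient = 2
x_6 = 3.5000, f(x_6) = 13.250000, coefficient = 1

I ≈ (0.458333/2) × 74.170139 = 16.997323
Exact value: 16.901042
Error: 0.096282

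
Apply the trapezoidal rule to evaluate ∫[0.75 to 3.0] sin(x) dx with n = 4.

f(x) = sin(x)
a = 0.75, b = 3.0, n = 4
h = (b - a)/n = 0.562500

Trapezoidal rule: (h/2)[f(x₀) + 2f(x₁) + 2f(x₂) + ... + f(xₙ)]

x_0 = 0.7500, f(x_0) = 0.681639, coefficient = 1
x_1 = 1.3125, f(x_1) = 0.966827, coefficient = 2
x_2 = 1.8750, f(x_2) = 0.954086, coefficient = 2
x_3 = 2.4375, f(x_3) = 0.647343, coefficient = 2
x_4 = 3.0000, f(x_4) = 0.141120, coefficient = 1

I ≈ (0.562500/2) × 5.959268 = 1.676044
Exact value: 1.721681
Error: 0.045637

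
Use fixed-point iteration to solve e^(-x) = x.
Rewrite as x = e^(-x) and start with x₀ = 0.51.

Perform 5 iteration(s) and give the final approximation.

Equation: e^(-x) = x
Fixed-point form: x = e^(-x)
x₀ = 0.51

x_1 = g(0.510000) = 0.600496
x_2 = g(0.600496) = 0.548540
x_3 = g(0.548540) = 0.577793
x_4 = g(0.577793) = 0.561135
x_5 = g(0.561135) = 0.570561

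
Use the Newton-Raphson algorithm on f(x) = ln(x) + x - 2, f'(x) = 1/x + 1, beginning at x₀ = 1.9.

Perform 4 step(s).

f(x) = ln(x) + x - 2
f'(x) = 1/x + 1
x₀ = 1.9

Newton-Raphson formula: x_{n+1} = x_n - f(x_n)/f'(x_n)

Iteration 1:
  f(1.900000) = 0.541854
  f'(1.900000) = 1.526316
  x_1 = 1.900000 - 0.541854/1.526316 = 1.544992
Iteration 2:
  f(1.544992) = -0.019989
  f'(1.544992) = 1.647252
  x_2 = 1.544992 - (-0.019989)/1.647252 = 1.557127
Iteration 3:
  f(1.557127) = -0.000031
  f'(1.557127) = 1.642208
  x_3 = 1.557127 - (-0.000031)/1.642208 = 1.557146
Iteration 4:
  f(1.557146) = 0.000000
  f'(1.557146) = 1.642201
  x_4 = 1.557146 - 0.000000/1.642201 = 1.557146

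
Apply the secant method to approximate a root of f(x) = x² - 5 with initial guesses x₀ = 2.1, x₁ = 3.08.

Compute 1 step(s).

f(x) = x² - 5
x₀ = 2.1, x₁ = 3.08

Secant formula: x_{n+1} = x_n - f(x_n)(x_n - x_{n-1})/(f(x_n) - f(x_{n-1}))

Iteration 1:
  f(2.100000) = -0.590000
  f(3.080000) = 4.486400
  x_2 = 3.080000 - 4.486400×(3.080000 - 2.100000)/(4.486400 - (-0.590000))
       = 2.213900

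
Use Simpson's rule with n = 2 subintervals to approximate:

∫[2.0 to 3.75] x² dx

f(x) = x²
a = 2.0, b = 3.75, n = 2
h = (b - a)/n = 0.875000

Simpson's rule: (h/3)[f(x₀) + 4f(x₁) + 2f(x₂) + ... + f(xₙ)]

x_0 = 2.0000, f(x_0) = 4.000000, coefficient = 1
x_1 = 2.8750, f(x_1) = 8.265625, coefficient = 4
x_2 = 3.7500, f(x_2) = 14.062500, coefficient = 1

I ≈ (0.875000/3) × 51.125000 = 14.911458
Exact value: 14.911458
Error: 0.000000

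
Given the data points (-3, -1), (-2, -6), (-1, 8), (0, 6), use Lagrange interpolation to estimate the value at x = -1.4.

Lagrange interpolation formula:
P(x) = Σ yᵢ × Lᵢ(x)
where Lᵢ(x) = Π_{j≠i} (x - xⱼ)/(xᵢ - xⱼ)

L_0(-1.4) = (-1.4 - (-2))/(-3 - (-2)) × (-1.4 - (-1))/(-3 - (-1)) × (-1.4 - 0)/(-3 - 0) = -0.056000
L_1(-1.4) = (-1.4 - (-3))/(-2 - (-3)) × (-1.4 - (-1))/(-2 - (-1)) × (-1.4 - 0)/(-2 - 0) = 0.448000
L_2(-1.4) = (-1.4 - (-3))/(-1 - (-3)) × (-1.4 - (-2))/(-1 - (-2)) × (-1.4 - 0)/(-1 - 0) = 0.672000
L_3(-1.4) = (-1.4 - (-3))/(0 - (-3)) × (-1.4 - (-2))/(0 - (-2)) × (-1.4 - (-1))/(0 - (-1)) = -0.064000

P(-1.4) = (-1)×L_0(-1.4) + (-6)×L_1(-1.4) + 8×L_2(-1.4) + 6×L_3(-1.4)
P(-1.4) = 2.360000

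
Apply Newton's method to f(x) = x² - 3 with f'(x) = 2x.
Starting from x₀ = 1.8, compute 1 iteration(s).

f(x) = x² - 3
f'(x) = 2x
x₀ = 1.8

Newton-Raphson formula: x_{n+1} = x_n - f(x_n)/f'(x_n)

Iteration 1:
  f(1.800000) = 0.240000
  f'(1.800000) = 3.600000
  x_1 = 1.800000 - 0.240000/3.600000 = 1.733333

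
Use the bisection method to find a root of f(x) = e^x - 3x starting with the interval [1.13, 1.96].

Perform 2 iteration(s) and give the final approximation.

f(x) = e^x - 3x
Initial interval: [1.13, 1.96]

Iteration 1:
  c_1 = (1.130000 + 1.960000)/2 = 1.545000
  f(c_1) = f(1.545000) = 0.052972
  f(a) × f(c) < 0, new interval: [1.130000, 1.545000]
Iteration 2:
  c_2 = (1.130000 + 1.545000)/2 = 1.337500
  f(c_2) = f(1.337500) = -0.202992
  f(a) × f(c) ≥ 0, new interval: [1.337500, 1.545000]

After 2 iteration(s), the approximation is c_2 = 1.337500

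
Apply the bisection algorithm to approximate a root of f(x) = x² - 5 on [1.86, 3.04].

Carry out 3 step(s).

f(x) = x² - 5
Initial interval: [1.86, 3.04]

Iteration 1:
  c_1 = (1.860000 + 3.040000)/2 = 2.450000
  f(c_1) = f(2.450000) = 1.002500
  f(a) × f(c) < 0, new interval: [1.860000, 2.450000]
Iteration 2:
  c_2 = (1.860000 + 2.450000)/2 = 2.155000
  f(c_2) = f(2.155000) = -0.355975
  f(a) × f(c) ≥ 0, new interval: [2.155000, 2.450000]
Iteration 3:
  c_3 = (2.155000 + 2.450000)/2 = 2.302500
  f(c_3) = f(2.302500) = 0.301506
  f(a) × f(c) < 0, new interval: [2.155000, 2.302500]

After 3 iteration(s), the approximation is c_3 = 2.302500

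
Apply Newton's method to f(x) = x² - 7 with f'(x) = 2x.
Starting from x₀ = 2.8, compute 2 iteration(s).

f(x) = x² - 7
f'(x) = 2x
x₀ = 2.8

Newton-Raphson formula: x_{n+1} = x_n - f(x_n)/f'(x_n)

Iteration 1:
  f(2.800000) = 0.840000
  f'(2.800000) = 5.600000
  x_1 = 2.800000 - 0.840000/5.600000 = 2.650000
Iteration 2:
  f(2.650000) = 0.022500
  f'(2.650000) = 5.300000
  x_2 = 2.650000 - 0.022500/5.300000 = 2.645755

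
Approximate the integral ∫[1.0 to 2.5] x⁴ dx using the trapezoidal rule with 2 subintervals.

f(x) = x⁴
a = 1.0, b = 2.5, n = 2
h = (b - a)/n = 0.750000

Trapezoidal rule: (h/2)[f(x₀) + 2f(x₁) + 2f(x₂) + ... + f(xₙ)]

x_0 = 1.0000, f(x_0) = 1.000000, coefficient = 1
x_1 = 1.7500, f(x_1) = 9.378906, coefficient = 2
x_2 = 2.5000, f(x_2) = 39.062500, coefficient = 1

I ≈ (0.750000/2) × 58.820312 = 22.057617
Exact value: 19.331250
Error: 2.726367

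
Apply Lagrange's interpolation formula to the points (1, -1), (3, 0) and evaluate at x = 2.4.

Lagrange interpolation formula:
P(x) = Σ yᵢ × Lᵢ(x)
where Lᵢ(x) = Π_{j≠i} (x - xⱼ)/(xᵢ - xⱼ)

L_0(2.4) = (2.4 - 3)/(1 - 3) = 0.300000
L_1(2.4) = (2.4 - 1)/(3 - 1) = 0.700000

P(2.4) = (-1)×L_0(2.4) + 0×L_1(2.4)
P(2.4) = -0.300000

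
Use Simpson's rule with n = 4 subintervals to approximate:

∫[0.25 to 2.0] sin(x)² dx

f(x) = sin(x)²
a = 0.25, b = 2.0, n = 4
h = (b - a)/n = 0.437500

Simpson's rule: (h/3)[f(x₀) + 4f(x₁) + 2f(x₂) + ... + f(xₙ)]

x_0 = 0.2500, f(x_0) = 0.061209, coefficient = 1
x_1 = 0.6875, f(x_1) = 0.402726, coefficient = 4
x_2 = 1.1250, f(x_2) = 0.814087, coefficient = 2
x_3 = 1.5625, f(x_3) = 0.999931, coefficient = 4
x_4 = 2.0000, f(x_4) = 0.826822, coefficient = 1

I ≈ (0.437500/3) × 8.126833 = 1.185163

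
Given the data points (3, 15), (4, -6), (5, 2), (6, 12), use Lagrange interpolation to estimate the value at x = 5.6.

Lagrange interpolation formula:
P(x) = Σ yᵢ × Lᵢ(x)
where Lᵢ(x) = Π_{j≠i} (x - xⱼ)/(xᵢ - xⱼ)

L_0(5.6) = (5.6 - 4)/(3 - 4) × (5.6 - 5)/(3 - 5) × (5.6 - 6)/(3 - 6) = 0.064000
L_1(5.6) = (5.6 - 3)/(4 - 3) × (5.6 - 5)/(4 - 5) × (5.6 - 6)/(4 - 6) = -0.312000
L_2(5.6) = (5.6 - 3)/(5 - 3) × (5.6 - 4)/(5 - 4) × (5.6 - 6)/(5 - 6) = 0.832000
L_3(5.6) = (5.6 - 3)/(6 - 3) × (5.6 - 4)/(6 - 4) × (5.6 - 5)/(6 - 5) = 0.416000

P(5.6) = 15×L_0(5.6) + (-6)×L_1(5.6) + 2×L_2(5.6) + 12×L_3(5.6)
P(5.6) = 9.488000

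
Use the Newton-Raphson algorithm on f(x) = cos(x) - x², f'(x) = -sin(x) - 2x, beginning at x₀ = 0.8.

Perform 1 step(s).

f(x) = cos(x) - x²
f'(x) = -sin(x) - 2x
x₀ = 0.8

Newton-Raphson formula: x_{n+1} = x_n - f(x_n)/f'(x_n)

Iteration 1:
  f(0.800000) = 0.056707
  f'(0.800000) = -2.317356
  x_1 = 0.800000 - 0.056707/(-2.317356) = 0.824470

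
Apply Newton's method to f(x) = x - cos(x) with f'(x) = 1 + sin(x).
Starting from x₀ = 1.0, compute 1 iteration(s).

f(x) = x - cos(x)
f'(x) = 1 + sin(x)
x₀ = 1.0

Newton-Raphson formula: x_{n+1} = x_n - f(x_n)/f'(x_n)

Iteration 1:
  f(1.000000) = 0.459698
  f'(1.000000) = 1.841471
  x_1 = 1.000000 - 0.459698/1.841471 = 0.750364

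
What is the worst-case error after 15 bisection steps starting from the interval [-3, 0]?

Bisection error bound: |error| ≤ (b-a)/2^n
|error| ≤ (0 - (-3))/2^15 = 3/2^15
|error| ≤ 0.0000915527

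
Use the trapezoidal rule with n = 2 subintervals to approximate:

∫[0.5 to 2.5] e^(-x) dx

f(x) = e^(-x)
a = 0.5, b = 2.5, n = 2
h = (b - a)/n = 1.000000

Trapezoidal rule: (h/2)[f(x₀) + 2f(x₁) + 2f(x₂) + ... + f(xₙ)]

x_0 = 0.5000, f(x_0) = 0.606531, coefficient = 1
x_1 = 1.5000, f(x_1) = 0.223130, coefficient = 2
x_2 = 2.5000, f(x_2) = 0.082085, coefficient = 1

I ≈ (1.000000/2) × 1.134876 = 0.567438
Exact value: 0.524446
Error: 0.042992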